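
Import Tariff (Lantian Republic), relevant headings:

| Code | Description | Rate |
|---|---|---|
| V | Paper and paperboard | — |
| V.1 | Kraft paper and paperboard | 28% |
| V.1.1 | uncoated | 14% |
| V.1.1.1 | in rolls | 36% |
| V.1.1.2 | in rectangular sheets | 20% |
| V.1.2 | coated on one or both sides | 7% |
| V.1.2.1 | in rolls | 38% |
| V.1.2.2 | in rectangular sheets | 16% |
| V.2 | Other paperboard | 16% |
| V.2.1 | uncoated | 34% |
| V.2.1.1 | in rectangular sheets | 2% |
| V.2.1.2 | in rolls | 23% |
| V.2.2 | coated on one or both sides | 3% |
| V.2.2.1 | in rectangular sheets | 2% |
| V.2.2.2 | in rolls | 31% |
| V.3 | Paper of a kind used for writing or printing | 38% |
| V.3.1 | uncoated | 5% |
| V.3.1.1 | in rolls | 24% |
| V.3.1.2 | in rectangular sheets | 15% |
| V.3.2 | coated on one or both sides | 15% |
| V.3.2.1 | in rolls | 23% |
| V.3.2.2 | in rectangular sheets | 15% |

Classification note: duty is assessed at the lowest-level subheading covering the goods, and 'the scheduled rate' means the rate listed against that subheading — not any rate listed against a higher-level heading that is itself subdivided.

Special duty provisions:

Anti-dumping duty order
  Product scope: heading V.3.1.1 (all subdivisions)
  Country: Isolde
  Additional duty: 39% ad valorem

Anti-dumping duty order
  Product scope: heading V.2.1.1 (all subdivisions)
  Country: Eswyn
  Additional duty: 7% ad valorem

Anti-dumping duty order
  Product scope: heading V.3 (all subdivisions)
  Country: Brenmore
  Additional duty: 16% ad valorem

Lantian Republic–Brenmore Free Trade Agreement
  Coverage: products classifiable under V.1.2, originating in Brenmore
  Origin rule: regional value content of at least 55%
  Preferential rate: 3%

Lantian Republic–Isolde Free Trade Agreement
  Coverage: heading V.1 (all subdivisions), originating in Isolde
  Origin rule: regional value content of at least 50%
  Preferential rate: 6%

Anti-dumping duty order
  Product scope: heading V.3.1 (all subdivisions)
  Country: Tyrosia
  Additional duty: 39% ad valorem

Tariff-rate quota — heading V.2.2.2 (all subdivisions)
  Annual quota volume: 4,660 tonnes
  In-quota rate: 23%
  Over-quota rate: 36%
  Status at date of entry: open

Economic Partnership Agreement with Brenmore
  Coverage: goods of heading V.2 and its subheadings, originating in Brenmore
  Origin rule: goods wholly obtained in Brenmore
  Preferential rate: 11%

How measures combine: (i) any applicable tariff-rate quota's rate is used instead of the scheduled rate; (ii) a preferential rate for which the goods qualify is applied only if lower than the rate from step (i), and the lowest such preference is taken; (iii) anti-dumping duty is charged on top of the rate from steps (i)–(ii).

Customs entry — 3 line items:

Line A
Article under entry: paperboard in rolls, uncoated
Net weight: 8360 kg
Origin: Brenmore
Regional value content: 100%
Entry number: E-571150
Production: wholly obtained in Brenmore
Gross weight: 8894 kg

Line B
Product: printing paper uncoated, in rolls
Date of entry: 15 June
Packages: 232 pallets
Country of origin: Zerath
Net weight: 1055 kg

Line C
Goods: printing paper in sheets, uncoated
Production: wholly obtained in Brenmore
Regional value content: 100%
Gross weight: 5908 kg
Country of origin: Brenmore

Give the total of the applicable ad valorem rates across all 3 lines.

66%

Line A: paperboard → V.2; uncoated → V.2.1; in rolls → V.2.1.2. Scheduled 23%. Brenmore agreement on V.1.2: V.2.1.2 not covered; Brenmore agreement on V.2: wholly obtained → 11% available; preferential 11%. → 11%.
Line B: printing paper → V.3; uncoated → V.3.1; in rolls → V.3.1.1. Scheduled 24%. No special measure applies. → 24%.
Line C: printing paper → V.3; uncoated → V.3.1; in sheets → V.3.1.2. Scheduled 15%. Brenmore agreement on V.1.2: V.3.1.2 not covered; Brenmore agreement on V.2: V.3.1.2 not covered; anti-dumping (Brenmore, V.3): +16%; total 15% + 16% = 31%. → 31%.
Sum: 11% + 24% + 31% = 66%.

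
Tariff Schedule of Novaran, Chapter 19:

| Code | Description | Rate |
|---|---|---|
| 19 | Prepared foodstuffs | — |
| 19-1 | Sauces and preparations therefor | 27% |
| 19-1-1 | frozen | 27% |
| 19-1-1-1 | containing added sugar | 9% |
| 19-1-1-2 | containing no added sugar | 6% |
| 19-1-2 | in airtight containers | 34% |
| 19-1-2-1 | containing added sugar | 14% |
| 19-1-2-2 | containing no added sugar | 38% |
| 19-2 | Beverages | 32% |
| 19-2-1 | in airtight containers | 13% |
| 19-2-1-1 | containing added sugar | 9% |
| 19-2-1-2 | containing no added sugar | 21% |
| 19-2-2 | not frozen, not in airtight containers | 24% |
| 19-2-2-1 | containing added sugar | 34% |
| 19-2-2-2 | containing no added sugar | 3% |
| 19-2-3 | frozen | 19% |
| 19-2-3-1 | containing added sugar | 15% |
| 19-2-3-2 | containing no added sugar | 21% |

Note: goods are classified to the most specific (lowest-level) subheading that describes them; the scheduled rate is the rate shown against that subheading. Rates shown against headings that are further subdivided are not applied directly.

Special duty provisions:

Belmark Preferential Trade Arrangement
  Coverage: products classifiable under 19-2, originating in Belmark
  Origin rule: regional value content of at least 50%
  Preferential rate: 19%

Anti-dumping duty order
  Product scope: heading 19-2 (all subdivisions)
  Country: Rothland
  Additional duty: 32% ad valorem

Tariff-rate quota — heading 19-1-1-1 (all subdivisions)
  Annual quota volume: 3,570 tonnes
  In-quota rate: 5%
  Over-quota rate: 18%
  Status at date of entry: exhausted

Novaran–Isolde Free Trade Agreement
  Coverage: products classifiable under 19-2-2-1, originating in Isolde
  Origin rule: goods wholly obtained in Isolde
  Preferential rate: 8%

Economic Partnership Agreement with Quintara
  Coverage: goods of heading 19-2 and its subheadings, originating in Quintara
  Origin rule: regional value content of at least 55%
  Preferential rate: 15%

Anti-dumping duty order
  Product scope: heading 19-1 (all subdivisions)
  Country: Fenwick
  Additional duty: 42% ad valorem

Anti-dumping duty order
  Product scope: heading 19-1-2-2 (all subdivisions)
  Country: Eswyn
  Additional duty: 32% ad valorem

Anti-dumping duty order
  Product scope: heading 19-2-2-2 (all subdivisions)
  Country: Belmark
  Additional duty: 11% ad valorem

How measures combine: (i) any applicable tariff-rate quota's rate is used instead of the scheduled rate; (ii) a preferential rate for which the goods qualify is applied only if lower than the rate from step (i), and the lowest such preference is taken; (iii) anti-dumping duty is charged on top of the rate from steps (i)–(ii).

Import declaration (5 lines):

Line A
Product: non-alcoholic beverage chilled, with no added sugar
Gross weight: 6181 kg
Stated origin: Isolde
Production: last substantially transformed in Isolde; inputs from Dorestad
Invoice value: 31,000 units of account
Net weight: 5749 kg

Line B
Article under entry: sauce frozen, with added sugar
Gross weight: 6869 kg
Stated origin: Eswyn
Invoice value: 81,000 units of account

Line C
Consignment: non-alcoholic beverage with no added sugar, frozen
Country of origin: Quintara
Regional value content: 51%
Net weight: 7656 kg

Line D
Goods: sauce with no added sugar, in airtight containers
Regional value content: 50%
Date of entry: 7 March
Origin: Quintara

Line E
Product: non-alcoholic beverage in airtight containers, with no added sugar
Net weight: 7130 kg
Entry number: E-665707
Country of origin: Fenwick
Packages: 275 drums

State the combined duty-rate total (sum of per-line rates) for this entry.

101%

Line A: non-alcoholic beverage → 19-2; chilled → 19-2-2; with no added sugar → 19-2-2-2. Scheduled 3%. Isolde agreement on 19-2-2-1: 19-2-2-2 not covered. → 3%.
Line B: sauce → 19-1; frozen → 19-1-1; with added sugar → 19-1-1-1. Scheduled 9%. quota on 19-1-1-1 exhausted → over-quota 18%. → 18%.
Line C: non-alcoholic beverage → 19-2; frozen → 19-2-3; with no added sugar → 19-2-3-2. Scheduled 21%. Quintara agreement on 19-2: RVC < 55%. → 21%.
Line D: sauce → 19-1; in airtight containers → 19-1-2; with no added sugar → 19-1-2-2. Scheduled 38%. Quintara agreement on 19-2: 19-1-2-2 not covered. → 38%.
Line E: non-alcoholic beverage → 19-2; in airtight containers → 19-2-1; with no added sugar → 19-2-1-2. Scheduled 21%. No special measure applies. → 21%.
Sum: 3% + 18% + 21% + 38% + 21% = 101%.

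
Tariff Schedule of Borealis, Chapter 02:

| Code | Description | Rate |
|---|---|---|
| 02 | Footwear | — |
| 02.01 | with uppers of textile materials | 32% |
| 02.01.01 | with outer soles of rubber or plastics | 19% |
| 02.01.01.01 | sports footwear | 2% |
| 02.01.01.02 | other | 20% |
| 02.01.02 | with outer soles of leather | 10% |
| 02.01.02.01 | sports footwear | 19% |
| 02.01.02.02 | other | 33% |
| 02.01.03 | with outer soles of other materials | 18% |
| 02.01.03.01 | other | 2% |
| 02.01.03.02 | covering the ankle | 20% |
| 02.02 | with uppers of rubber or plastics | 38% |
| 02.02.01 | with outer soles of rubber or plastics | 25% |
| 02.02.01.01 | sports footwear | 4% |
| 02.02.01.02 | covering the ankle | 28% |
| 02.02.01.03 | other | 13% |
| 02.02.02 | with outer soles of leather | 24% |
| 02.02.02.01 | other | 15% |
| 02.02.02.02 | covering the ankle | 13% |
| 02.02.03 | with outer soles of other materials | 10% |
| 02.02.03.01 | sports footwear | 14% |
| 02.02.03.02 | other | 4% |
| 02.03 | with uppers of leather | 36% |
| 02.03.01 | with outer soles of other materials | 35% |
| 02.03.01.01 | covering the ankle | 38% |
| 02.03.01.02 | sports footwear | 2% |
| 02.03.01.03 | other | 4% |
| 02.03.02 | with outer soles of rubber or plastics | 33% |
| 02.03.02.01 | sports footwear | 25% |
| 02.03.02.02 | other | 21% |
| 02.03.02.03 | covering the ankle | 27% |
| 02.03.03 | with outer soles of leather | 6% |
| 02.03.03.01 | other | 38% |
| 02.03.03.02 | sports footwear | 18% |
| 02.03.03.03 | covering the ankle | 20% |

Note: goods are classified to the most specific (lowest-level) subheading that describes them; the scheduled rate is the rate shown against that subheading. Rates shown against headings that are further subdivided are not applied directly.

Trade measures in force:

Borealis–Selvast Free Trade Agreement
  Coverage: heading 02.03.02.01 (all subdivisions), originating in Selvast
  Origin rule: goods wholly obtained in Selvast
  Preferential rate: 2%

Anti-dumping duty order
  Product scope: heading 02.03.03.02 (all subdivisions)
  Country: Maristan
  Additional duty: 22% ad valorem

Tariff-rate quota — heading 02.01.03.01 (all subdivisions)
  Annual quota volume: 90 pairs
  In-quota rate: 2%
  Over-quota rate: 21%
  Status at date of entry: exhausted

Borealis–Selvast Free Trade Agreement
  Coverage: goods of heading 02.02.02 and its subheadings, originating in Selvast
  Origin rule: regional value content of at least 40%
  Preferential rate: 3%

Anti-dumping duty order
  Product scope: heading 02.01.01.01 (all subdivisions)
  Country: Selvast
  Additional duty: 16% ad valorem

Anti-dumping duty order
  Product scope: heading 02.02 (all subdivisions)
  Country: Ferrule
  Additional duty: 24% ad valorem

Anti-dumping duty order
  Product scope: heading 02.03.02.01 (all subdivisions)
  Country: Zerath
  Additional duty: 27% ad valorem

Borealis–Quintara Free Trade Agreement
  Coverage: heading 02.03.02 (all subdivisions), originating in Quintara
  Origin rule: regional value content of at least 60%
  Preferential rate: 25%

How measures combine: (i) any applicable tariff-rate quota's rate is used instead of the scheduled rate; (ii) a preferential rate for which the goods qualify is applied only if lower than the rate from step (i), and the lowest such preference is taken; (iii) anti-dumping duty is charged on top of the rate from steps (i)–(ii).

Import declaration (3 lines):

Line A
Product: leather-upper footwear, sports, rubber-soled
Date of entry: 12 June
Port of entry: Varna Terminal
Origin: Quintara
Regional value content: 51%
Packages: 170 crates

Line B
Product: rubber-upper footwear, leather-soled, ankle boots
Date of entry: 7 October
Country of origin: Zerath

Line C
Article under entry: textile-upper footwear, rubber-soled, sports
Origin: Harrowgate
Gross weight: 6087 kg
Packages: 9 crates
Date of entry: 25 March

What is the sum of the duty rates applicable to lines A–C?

Line A: leather-upper → 02.03; rubber-soled → 02.03.02; sports → 02.03.02.01. Scheduled 25%. Quintara agreement on 02.03.02: RVC < 60%. → 25%.
Line B: rubber-upper → 02.02; leather-soled → 02.02.02; ankle boots → 02.02.02.02. Scheduled 13%. No special measure applies. → 13%.
Line C: textile-upper → 02.01; rubber-soled → 02.01.01; sports → 02.01.01.01. Scheduled 2%. No special measure applies. → 2%.
Sum: 25% + 13% + 2% = 40%.

40%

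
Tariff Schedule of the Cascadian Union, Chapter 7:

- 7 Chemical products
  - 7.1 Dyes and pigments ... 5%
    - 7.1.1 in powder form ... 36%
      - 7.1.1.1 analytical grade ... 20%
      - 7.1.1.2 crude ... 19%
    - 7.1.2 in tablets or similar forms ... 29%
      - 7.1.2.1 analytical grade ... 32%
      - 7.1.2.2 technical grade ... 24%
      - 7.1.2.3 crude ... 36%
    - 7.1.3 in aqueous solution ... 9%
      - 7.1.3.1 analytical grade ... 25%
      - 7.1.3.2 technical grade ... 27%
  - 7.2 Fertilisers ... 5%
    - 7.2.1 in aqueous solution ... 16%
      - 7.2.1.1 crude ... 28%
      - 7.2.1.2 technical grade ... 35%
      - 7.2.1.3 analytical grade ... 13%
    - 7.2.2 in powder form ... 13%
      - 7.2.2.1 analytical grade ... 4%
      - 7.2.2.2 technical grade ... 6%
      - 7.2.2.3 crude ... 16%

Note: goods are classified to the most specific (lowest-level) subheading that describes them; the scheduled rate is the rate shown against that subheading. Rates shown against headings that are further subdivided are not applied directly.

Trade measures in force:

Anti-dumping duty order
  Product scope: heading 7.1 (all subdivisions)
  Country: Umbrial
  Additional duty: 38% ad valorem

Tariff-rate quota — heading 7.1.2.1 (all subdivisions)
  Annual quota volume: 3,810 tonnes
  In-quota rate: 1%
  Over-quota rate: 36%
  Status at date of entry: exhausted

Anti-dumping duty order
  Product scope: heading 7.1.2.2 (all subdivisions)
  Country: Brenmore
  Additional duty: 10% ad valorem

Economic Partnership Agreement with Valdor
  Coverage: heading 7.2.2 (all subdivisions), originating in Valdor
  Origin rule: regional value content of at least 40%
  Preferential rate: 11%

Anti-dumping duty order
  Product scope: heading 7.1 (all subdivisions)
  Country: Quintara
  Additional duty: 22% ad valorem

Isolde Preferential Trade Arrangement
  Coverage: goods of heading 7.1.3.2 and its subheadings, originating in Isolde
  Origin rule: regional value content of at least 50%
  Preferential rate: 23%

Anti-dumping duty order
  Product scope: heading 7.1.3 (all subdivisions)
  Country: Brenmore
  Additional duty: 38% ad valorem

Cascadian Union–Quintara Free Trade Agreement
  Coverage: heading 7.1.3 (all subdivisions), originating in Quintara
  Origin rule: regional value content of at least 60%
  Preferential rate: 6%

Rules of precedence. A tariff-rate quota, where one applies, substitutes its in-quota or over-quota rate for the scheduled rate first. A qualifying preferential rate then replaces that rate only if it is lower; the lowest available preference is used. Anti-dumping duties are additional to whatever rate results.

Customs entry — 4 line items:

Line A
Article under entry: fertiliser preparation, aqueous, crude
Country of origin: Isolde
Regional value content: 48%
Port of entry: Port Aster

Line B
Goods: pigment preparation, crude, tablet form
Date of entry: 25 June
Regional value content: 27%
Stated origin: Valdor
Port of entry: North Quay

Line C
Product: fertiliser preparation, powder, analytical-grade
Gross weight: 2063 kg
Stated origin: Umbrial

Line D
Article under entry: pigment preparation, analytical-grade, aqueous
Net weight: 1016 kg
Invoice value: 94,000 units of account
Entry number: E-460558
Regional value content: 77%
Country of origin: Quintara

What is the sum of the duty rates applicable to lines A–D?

96%

Line A: fertiliser → 7.2; aqueous → 7.2.1; crude → 7.2.1.1. Scheduled 28%. Isolde agreement on 7.1.3.2: 7.2.1.1 not covered. → 28%.
Line B: pigment → 7.1; tablet form → 7.1.2; crude → 7.1.2.3. Scheduled 36%. Valdor agreement on 7.2.2: 7.1.2.3 not covered. → 36%.
Line C: fertiliser → 7.2; powder → 7.2.2; analytical-grade → 7.2.2.1. Scheduled 4%. No special measure applies. → 4%.
Line D: pigment → 7.1; aqueous → 7.1.3; analytical-grade → 7.1.3.1. Scheduled 25%. Quintara agreement on 7.1.3: RVC ≥ 60% → 6% available; preferential 6%; anti-dumping (Quintara, 7.1): +22%; total 6% + 22% = 28%. → 28%.
Sum: 28% + 36% + 4% + 28% = 96%.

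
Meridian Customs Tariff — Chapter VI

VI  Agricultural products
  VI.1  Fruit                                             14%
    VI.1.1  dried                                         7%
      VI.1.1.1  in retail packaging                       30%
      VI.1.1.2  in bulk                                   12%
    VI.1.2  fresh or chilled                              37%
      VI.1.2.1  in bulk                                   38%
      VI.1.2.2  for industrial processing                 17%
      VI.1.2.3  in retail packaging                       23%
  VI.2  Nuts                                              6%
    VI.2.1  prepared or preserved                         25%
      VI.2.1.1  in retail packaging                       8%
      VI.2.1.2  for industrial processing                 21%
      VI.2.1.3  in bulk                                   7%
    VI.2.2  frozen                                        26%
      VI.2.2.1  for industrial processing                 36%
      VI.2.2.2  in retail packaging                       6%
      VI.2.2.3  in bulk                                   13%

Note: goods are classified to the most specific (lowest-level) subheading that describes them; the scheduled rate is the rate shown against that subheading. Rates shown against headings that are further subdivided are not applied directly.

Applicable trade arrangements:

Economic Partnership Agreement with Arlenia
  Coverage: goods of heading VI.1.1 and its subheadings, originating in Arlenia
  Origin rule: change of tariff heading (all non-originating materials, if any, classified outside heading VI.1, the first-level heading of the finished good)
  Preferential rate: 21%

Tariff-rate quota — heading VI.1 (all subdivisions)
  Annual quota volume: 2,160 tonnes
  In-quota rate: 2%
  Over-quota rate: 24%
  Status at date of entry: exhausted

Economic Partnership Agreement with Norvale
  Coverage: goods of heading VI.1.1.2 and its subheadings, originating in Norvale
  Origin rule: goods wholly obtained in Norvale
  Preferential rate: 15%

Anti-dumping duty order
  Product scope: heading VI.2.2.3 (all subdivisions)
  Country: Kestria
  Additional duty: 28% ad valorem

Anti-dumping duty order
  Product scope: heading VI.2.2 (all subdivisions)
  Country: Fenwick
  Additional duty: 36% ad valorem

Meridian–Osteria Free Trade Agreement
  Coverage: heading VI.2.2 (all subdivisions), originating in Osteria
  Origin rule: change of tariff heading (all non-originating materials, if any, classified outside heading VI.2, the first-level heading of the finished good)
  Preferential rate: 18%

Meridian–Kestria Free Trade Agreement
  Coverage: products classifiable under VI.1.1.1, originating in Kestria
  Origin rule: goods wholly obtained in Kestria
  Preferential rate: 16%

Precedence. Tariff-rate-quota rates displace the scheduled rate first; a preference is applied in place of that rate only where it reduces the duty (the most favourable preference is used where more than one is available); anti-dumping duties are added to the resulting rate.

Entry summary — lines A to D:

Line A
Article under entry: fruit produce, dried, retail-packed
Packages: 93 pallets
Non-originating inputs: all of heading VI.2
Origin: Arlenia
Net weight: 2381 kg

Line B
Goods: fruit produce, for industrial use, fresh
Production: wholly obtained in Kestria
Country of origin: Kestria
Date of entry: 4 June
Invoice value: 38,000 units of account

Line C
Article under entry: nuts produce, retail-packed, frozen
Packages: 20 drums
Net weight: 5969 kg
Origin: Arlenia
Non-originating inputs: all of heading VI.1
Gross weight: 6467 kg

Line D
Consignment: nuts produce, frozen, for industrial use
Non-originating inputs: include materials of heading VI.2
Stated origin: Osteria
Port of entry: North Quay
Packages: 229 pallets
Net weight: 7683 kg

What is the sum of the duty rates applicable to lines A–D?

87%

Line A: fruit → VI.1; dried → VI.1.1; retail-packed → VI.1.1.1. Scheduled 30%. quota on VI.1 exhausted → over-quota 24%; Arlenia agreement on VI.1.1: CTH met → 21% available; preferential 21%. → 21%.
Line B: fruit → VI.1; fresh → VI.1.2; for industrial use → VI.1.2.2. Scheduled 17%. quota on VI.1 exhausted → over-quota 24%; Kestria agreement on VI.1.1.1: VI.1.2.2 not covered. → 24%.
Line C: nuts → VI.2; frozen → VI.2.2; retail-packed → VI.2.2.2. Scheduled 6%. Arlenia agreement on VI.1.1: VI.2.2.2 not covered. → 6%.
Line D: nuts → VI.2; frozen → VI.2.2; for industrial use → VI.2.2.1. Scheduled 36%. Osteria agreement on VI.2.2: CTH not met. → 36%.
Sum: 21% + 24% + 6% + 36% = 87%.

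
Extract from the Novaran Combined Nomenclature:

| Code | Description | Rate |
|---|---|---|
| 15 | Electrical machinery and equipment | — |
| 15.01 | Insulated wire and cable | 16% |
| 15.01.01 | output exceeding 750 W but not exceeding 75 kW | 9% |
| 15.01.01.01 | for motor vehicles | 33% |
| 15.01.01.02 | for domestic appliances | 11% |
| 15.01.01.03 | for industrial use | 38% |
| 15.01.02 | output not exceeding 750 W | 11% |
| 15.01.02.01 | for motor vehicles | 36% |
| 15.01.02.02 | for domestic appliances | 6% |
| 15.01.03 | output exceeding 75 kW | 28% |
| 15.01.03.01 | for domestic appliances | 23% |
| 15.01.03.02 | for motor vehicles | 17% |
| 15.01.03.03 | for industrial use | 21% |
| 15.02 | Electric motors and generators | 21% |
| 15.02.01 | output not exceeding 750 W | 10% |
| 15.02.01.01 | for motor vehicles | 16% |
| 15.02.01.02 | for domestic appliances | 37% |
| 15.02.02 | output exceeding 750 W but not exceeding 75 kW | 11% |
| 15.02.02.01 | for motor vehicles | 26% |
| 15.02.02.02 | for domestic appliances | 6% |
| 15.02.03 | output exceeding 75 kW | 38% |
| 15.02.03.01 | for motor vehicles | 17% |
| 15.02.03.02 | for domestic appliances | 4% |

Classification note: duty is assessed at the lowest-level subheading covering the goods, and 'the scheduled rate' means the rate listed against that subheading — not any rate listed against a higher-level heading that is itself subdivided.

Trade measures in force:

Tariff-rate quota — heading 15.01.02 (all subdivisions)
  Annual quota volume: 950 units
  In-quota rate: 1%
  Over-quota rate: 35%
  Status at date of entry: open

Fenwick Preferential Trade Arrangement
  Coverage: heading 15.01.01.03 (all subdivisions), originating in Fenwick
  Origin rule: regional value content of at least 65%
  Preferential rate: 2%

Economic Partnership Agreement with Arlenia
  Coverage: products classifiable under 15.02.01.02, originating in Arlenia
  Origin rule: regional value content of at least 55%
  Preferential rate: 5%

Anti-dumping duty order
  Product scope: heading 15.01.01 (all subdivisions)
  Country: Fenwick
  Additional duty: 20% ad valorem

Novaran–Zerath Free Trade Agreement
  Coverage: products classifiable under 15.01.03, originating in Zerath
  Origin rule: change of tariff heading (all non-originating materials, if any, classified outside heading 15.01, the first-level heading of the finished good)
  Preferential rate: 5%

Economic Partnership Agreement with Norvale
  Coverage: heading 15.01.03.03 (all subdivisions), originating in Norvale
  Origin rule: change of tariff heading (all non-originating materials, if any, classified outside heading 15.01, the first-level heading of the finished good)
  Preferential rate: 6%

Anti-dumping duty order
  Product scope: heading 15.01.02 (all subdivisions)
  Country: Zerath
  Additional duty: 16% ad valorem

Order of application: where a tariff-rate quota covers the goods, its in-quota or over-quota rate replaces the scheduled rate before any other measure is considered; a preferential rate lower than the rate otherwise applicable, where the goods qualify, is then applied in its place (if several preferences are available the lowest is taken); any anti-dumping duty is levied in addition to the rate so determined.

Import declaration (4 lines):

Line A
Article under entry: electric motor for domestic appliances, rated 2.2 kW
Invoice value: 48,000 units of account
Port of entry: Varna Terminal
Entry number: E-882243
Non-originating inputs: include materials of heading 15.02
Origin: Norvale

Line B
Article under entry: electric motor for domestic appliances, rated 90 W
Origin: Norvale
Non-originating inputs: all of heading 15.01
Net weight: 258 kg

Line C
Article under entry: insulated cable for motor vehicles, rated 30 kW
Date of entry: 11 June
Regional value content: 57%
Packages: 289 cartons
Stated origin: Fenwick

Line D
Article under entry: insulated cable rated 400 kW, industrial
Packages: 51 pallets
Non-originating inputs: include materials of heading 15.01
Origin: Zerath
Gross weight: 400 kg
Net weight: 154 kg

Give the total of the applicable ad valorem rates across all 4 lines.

117%

Line A: electric motor → 15.02; rated 2.2 kW → 15.02.02; for domestic appliances → 15.02.02.02. Scheduled 6%. Norvale agreement on 15.01.03.03: 15.02.02.02 not covered. → 6%.
Line B: electric motor → 15.02; rated 90 W → 15.02.01; for domestic appliances → 15.02.01.02. Scheduled 37%. Norvale agreement on 15.01.03.03: 15.02.01.02 not covered. → 37%.
Line C: insulated cable → 15.01; rated 30 kW → 15.01.01; for motor vehicles → 15.01.01.01. Scheduled 33%. Fenwick agreement on 15.01.01.03: 15.01.01.01 not covered; anti-dumping (Fenwick, 15.01.01): +20%; total 33% + 20% = 53%. → 53%.
Line D: insulated cable → 15.01; rated 400 kW → 15.01.03; industrial → 15.01.03.03. Scheduled 21%. Zerath agreement on 15.01.03: CTH not met. → 21%.
Sum: 6% + 37% + 53% + 21% = 117%.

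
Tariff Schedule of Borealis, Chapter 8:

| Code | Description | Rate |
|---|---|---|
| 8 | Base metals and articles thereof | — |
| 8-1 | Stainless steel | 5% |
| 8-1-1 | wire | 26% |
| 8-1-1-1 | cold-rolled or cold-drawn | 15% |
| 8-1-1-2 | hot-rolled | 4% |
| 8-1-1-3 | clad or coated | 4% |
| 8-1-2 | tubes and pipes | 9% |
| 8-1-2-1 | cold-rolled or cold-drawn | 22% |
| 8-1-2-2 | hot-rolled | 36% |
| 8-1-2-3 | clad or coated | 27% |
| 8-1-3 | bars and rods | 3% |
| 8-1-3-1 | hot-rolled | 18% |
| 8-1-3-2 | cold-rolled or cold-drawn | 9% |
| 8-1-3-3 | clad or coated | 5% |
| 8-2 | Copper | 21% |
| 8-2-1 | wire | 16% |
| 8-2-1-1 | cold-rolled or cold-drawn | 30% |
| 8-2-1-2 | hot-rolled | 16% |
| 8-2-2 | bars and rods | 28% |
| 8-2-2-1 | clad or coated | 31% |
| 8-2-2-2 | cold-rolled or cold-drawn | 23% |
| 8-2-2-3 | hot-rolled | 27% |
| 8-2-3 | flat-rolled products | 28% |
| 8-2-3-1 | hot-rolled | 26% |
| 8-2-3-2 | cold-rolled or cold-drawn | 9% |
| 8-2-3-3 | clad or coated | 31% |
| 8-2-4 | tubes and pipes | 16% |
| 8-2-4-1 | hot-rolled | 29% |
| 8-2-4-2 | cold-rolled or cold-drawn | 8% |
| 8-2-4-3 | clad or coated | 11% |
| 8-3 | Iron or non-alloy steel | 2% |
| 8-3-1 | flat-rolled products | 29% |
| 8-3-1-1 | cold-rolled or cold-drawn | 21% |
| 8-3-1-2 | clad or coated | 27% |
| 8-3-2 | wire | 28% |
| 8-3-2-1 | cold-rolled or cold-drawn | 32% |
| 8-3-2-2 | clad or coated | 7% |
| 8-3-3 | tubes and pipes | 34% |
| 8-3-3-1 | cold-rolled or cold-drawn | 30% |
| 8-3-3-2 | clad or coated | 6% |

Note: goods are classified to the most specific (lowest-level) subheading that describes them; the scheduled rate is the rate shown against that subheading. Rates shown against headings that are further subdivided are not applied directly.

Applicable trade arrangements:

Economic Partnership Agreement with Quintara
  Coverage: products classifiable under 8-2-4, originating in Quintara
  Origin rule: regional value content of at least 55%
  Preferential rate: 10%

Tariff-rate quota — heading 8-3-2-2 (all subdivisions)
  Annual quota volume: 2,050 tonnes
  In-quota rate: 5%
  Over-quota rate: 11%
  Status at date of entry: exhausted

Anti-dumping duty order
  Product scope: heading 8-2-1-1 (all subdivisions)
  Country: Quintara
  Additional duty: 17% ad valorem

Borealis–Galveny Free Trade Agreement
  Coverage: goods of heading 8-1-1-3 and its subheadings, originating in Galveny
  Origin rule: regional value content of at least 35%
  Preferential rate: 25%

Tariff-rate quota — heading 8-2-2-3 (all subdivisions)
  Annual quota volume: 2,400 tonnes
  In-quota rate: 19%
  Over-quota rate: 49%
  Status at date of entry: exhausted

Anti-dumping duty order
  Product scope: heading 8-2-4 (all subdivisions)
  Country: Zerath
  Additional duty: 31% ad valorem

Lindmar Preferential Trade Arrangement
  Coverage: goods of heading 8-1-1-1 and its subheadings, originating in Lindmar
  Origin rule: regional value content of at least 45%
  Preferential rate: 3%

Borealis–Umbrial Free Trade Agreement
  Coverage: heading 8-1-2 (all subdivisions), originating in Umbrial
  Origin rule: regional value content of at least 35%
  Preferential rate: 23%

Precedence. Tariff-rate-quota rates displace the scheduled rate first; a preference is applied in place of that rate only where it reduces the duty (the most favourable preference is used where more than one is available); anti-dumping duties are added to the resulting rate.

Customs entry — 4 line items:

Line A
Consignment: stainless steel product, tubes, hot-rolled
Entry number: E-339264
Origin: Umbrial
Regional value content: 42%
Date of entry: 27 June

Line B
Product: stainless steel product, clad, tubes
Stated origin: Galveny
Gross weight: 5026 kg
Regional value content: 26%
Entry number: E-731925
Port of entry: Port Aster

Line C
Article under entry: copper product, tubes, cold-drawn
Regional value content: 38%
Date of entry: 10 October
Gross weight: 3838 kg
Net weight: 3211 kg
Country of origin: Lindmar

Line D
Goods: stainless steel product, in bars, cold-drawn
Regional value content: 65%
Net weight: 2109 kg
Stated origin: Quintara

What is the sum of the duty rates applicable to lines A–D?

Line A: stainless steel → 8-1; tubes → 8-1-2; hot-rolled → 8-1-2-2. Scheduled 36%. Umbrial agreement on 8-1-2: RVC ≥ 35% → 23% available; preferential 23%. → 23%.
Line B: stainless steel → 8-1; tubes → 8-1-2; clad → 8-1-2-3. Scheduled 27%. Galveny agreement on 8-1-1-3: 8-1-2-3 not covered. → 27%.
Line C: copper → 8-2; tubes → 8-2-4; cold-drawn → 8-2-4-2. Scheduled 8%. Lindmar agreement on 8-1-1-1: 8-2-4-2 not covered. → 8%.
Line D: stainless steel → 8-1; in bars → 8-1-3; cold-drawn → 8-1-3-2. Scheduled 9%. Quintara agreement on 8-2-4: 8-1-3-2 not covered. → 9%.
Sum: 23% + 27% + 8% + 9% = 67%.

67%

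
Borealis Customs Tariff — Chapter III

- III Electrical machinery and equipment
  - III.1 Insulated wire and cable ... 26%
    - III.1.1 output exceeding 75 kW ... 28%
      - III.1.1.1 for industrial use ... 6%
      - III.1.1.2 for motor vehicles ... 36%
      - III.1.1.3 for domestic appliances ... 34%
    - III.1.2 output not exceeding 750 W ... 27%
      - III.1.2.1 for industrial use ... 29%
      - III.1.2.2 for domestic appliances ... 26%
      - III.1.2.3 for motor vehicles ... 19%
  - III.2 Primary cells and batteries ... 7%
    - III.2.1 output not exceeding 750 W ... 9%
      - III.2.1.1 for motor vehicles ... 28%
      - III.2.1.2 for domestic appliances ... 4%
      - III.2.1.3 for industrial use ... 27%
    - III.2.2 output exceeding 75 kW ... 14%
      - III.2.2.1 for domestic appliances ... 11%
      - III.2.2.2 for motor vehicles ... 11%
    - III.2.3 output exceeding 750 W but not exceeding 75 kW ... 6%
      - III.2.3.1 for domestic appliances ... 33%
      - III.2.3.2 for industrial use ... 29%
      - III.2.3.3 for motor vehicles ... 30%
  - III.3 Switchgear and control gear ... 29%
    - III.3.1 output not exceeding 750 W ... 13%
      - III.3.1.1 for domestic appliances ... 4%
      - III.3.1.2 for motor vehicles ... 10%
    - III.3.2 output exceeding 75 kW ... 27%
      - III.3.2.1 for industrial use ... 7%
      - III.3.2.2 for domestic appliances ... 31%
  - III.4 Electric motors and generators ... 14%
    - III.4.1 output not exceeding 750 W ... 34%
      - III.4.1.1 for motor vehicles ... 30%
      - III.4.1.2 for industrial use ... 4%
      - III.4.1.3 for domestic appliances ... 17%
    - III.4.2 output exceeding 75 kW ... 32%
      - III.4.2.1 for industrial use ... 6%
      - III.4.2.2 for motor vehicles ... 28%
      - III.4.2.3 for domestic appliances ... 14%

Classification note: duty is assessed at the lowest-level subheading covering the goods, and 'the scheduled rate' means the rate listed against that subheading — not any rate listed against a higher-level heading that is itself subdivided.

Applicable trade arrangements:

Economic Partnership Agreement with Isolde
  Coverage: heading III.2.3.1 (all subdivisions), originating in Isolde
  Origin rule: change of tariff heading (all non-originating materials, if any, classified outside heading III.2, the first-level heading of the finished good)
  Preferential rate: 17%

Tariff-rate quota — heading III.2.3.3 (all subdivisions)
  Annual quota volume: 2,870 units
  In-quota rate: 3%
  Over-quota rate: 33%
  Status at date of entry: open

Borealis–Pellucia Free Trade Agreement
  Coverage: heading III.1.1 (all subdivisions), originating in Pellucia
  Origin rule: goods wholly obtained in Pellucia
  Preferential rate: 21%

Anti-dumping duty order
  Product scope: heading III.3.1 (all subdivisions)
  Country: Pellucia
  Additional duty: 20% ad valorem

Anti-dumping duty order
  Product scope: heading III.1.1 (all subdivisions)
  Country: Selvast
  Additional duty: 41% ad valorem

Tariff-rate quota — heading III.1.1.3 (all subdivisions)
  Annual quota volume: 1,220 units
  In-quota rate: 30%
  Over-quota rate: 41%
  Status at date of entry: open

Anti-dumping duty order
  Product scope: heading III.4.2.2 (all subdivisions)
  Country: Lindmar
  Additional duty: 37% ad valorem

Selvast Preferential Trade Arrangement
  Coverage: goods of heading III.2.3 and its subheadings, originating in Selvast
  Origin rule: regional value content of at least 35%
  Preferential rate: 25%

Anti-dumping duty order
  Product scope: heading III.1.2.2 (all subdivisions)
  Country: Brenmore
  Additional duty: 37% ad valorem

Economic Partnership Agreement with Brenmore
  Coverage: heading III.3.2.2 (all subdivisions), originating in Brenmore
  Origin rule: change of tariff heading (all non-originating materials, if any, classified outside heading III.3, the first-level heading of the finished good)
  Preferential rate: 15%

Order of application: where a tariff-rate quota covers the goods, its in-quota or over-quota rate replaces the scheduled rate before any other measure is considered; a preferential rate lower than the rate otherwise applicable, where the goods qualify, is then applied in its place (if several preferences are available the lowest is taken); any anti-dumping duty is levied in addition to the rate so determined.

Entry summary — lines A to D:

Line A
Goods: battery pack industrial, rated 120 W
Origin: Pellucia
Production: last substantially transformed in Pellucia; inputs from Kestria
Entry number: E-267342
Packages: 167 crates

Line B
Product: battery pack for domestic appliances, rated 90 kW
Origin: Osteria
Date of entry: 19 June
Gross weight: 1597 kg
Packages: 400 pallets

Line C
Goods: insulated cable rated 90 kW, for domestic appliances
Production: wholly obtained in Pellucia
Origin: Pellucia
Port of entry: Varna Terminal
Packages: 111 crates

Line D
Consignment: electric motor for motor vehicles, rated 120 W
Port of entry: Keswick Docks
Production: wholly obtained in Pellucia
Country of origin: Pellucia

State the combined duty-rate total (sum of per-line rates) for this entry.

89%

Line A: battery pack → III.2; rated 120 W → III.2.1; industrial → III.2.1.3. Scheduled 27%. Pellucia agreement on III.1.1: III.2.1.3 not covered. → 27%.
Line B: battery pack → III.2; rated 90 kW → III.2.2; for domestic appliances → III.2.2.1. Scheduled 11%. No special measure applies. → 11%.
Line C: insulated cable → III.1; rated 90 kW → III.1.1; for domestic appliances → III.1.1.3. Scheduled 34%. quota on III.1.1.3 open → in-quota 30%; Pellucia agreement on III.1.1: wholly obtained → 21% available; preferential 21%. → 21%.
Line D: electric motor → III.4; rated 120 W → III.4.1; for motor vehicles → III.4.1.1. Scheduled 30%. Pellucia agreement on III.1.1: III.4.1.1 not covered. → 30%.
Sum: 27% + 11% + 21% + 30% = 89%.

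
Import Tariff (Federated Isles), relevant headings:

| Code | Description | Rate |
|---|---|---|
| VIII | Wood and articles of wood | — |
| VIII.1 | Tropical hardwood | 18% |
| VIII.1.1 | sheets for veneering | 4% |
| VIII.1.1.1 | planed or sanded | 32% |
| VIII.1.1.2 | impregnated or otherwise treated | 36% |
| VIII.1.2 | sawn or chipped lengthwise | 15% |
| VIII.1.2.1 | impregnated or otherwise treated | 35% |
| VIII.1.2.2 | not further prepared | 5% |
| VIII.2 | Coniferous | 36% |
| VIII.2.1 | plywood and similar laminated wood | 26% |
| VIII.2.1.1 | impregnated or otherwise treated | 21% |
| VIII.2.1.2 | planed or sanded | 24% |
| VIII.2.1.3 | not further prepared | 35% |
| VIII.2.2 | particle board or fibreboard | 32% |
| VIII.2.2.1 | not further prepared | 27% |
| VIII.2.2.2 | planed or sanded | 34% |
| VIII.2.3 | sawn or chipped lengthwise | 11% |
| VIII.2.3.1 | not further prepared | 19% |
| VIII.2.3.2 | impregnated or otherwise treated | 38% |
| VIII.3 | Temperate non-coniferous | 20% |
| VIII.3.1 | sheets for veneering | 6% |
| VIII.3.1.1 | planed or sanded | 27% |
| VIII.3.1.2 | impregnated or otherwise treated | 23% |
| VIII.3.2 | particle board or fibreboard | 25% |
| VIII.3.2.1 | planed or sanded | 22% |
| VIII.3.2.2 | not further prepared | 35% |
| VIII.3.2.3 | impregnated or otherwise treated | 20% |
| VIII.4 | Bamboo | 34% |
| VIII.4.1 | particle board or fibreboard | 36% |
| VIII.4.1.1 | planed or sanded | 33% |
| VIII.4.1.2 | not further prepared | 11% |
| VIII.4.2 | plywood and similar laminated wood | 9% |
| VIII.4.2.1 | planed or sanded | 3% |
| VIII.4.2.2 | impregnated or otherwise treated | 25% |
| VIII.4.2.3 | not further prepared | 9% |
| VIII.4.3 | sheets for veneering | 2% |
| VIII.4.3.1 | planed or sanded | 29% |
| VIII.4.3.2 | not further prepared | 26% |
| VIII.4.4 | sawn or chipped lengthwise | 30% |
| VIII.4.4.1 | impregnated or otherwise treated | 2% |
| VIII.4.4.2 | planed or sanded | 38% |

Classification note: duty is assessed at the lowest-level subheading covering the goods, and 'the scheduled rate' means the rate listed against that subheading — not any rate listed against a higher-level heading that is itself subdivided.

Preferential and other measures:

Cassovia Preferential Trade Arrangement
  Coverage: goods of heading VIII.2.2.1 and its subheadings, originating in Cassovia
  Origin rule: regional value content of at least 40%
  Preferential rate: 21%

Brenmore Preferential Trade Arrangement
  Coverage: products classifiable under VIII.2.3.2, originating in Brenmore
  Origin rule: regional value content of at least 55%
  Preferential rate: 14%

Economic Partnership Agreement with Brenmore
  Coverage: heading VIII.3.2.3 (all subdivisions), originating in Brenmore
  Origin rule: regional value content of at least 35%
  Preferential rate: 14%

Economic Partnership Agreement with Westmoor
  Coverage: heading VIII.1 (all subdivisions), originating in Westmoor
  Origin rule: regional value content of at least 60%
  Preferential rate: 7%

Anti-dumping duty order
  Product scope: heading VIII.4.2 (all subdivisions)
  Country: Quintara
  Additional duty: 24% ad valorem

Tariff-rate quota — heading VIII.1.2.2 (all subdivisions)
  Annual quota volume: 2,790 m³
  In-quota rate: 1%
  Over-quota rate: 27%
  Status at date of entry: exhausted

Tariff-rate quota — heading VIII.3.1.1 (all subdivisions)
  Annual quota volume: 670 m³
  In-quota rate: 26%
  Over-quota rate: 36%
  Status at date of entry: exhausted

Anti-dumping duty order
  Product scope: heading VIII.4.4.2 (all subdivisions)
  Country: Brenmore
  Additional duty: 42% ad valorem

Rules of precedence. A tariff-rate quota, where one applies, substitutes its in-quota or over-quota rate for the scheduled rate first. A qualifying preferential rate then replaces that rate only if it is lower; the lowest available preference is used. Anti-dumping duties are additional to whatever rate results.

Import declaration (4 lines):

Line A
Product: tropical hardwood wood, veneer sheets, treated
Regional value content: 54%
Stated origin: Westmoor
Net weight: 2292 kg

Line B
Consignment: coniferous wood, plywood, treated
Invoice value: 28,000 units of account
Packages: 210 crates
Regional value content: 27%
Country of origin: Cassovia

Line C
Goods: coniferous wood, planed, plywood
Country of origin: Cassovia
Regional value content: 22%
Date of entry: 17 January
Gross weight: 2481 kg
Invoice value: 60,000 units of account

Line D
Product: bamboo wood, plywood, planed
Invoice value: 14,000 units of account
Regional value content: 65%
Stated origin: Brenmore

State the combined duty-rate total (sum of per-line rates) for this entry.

84%

Line A: tropical hardwood → VIII.1; veneer sheets → VIII.1.1; treated → VIII.1.1.2. Scheduled 36%. Westmoor agreement on VIII.1: RVC < 60%. → 36%.
Line B: coniferous → VIII.2; plywood → VIII.2.1; treated → VIII.2.1.1. Scheduled 21%. Cassovia agreement on VIII.2.2.1: VIII.2.1.1 not covered. → 21%.
Line C: coniferous → VIII.2; plywood → VIII.2.1; planed → VIII.2.1.2. Scheduled 24%. Cassovia agreement on VIII.2.2.1: VIII.2.1.2 not covered. → 24%.
Line D: bamboo → VIII.4; plywood → VIII.4.2; planed → VIII.4.2.1. Scheduled 3%. Brenmore agreement on VIII.2.3.2: VIII.4.2.1 not covered; Brenmore agreement on VIII.3.2.3: VIII.4.2.1 not covered. → 3%.
Sum: 36% + 21% + 24% + 3% = 84%.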